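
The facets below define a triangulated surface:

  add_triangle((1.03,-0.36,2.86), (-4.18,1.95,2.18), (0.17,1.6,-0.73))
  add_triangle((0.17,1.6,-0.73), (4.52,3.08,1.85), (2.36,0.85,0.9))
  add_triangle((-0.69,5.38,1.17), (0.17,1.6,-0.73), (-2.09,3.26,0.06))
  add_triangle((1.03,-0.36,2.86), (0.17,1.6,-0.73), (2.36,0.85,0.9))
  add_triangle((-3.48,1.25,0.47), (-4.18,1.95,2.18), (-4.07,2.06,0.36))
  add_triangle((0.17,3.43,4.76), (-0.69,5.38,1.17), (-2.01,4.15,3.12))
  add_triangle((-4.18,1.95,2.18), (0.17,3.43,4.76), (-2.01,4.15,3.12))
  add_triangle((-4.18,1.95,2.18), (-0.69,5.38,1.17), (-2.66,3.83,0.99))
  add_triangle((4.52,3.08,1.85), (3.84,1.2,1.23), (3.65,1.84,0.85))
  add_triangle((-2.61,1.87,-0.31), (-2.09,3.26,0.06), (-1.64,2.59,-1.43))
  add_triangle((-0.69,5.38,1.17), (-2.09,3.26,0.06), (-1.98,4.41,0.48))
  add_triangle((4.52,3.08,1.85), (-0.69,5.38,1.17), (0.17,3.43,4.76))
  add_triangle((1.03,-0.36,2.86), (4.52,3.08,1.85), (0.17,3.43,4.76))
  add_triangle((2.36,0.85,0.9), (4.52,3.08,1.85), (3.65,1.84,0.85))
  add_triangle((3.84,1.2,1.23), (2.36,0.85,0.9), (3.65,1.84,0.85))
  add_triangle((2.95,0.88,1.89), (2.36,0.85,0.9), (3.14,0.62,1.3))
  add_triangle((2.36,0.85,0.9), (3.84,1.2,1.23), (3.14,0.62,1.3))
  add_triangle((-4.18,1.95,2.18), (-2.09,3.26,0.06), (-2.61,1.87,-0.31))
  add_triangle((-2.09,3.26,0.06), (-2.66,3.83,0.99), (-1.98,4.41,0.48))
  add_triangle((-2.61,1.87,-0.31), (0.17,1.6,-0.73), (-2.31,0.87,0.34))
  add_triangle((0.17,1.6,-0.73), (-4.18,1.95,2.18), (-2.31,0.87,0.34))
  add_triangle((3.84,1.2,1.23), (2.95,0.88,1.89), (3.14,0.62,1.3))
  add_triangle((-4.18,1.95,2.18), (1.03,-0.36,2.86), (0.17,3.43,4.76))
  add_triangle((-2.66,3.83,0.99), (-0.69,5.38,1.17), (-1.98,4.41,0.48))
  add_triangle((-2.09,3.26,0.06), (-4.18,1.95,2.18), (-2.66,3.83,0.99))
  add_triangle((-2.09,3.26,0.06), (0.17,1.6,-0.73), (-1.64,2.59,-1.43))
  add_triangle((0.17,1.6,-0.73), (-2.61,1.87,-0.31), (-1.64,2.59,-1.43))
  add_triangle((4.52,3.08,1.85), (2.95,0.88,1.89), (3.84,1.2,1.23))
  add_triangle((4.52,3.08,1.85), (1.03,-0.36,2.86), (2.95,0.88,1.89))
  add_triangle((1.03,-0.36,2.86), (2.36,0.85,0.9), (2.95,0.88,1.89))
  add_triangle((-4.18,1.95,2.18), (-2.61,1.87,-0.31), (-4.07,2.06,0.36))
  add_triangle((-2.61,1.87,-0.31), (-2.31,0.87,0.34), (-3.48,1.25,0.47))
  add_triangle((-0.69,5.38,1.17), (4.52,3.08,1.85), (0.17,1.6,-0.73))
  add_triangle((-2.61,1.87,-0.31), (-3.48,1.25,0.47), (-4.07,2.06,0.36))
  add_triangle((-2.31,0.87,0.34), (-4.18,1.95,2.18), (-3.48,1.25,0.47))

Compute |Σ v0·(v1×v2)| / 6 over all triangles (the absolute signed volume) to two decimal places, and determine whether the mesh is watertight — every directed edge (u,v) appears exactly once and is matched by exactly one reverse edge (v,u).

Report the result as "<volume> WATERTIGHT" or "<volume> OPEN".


Per-triangle v0·(v1×v2)/6:
  t1: -4.0283
  t2: +0.5304
  t3: +1.8343
  t4: -1.2647
  t5: +0.6097
  t6: +6.5316
  t7: +5.7859
  t8: +2.8612
  t9: +0.5206
  t10: +1.1368
  t11: +0.1049
  t12: +17.0451
  t13: +9.8400
  t14: -0.3356
  t15: -0.0875
  t16: -0.1464
  t17: -0.0545
  t18: +2.1922
  t19: +0.4676
  t20: -0.2040
  t21: -1.1044
  t22: +0.2106
  t23: +7.8984
  t24: +1.1308
  t25: +1.2254
  t26: +0.9516
  t27: -0.4634
  t28: +1.0194
  t29: +1.5301
  t30: +0.0428
  t31: +0.6133
  t32: -0.0306
  t33: +5.1477
  t34: +0.1272
  t35: -0.0304
Σ = +61.6079 → |volume| = 61.61

Directed edges: 105 total; 3 unmatched, e.g. (-0.69,5.38,1.17)→(-2.01,4.15,3.12) → open.

61.61 OPEN


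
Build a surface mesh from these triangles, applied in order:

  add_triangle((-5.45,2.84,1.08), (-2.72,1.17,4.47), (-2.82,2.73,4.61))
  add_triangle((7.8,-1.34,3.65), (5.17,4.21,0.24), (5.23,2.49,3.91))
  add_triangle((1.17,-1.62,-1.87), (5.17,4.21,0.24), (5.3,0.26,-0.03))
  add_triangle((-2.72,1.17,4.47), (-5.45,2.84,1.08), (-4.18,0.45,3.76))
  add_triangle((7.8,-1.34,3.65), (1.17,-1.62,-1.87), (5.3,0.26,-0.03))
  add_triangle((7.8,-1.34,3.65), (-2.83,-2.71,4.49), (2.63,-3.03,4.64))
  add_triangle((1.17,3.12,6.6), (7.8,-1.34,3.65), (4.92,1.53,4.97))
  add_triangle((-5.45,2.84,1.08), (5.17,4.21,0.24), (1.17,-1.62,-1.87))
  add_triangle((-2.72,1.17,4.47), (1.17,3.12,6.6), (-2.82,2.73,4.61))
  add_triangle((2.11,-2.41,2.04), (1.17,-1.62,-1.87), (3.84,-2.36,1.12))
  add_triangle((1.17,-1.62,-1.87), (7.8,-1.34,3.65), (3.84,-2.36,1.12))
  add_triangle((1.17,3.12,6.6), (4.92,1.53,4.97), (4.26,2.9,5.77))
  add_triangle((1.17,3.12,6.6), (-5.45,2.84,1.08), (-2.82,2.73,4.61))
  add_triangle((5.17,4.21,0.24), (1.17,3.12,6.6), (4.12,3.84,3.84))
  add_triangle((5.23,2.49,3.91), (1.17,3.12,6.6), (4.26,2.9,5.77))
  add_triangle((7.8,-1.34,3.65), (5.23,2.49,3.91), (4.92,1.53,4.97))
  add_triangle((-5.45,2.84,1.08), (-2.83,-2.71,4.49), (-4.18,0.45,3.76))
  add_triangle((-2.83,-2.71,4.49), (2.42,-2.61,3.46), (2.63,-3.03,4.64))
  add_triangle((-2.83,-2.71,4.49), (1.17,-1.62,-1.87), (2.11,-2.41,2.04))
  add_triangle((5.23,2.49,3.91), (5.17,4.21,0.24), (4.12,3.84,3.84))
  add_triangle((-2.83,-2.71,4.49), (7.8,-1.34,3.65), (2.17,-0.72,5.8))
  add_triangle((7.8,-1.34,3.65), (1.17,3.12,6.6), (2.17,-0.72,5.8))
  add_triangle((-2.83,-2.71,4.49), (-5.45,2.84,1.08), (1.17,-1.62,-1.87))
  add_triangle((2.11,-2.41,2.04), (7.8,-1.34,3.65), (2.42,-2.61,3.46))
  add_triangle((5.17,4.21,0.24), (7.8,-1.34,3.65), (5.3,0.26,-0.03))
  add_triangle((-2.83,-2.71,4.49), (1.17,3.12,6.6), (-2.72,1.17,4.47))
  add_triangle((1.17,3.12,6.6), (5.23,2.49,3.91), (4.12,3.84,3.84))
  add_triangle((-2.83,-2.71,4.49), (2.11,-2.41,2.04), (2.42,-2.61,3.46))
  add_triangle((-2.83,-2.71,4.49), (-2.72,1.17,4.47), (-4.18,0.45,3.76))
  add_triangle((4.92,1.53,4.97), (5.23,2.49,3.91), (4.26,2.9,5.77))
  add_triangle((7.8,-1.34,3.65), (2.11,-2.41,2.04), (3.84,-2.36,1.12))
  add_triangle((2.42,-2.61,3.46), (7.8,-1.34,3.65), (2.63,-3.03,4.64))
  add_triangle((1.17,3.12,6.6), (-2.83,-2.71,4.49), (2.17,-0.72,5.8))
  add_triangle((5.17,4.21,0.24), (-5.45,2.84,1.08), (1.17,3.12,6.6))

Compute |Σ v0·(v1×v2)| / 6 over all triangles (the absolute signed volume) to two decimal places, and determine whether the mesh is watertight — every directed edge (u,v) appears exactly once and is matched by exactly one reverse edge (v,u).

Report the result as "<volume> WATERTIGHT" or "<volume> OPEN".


286.45 WATERTIGHT

Per-triangle v0·(v1×v2)/6:
  t1: +5.4112
  t2: +19.2936
  t3: +6.1132
  t4: +5.5120
  t5: +8.3091
  t6: +5.3217
  t7: +7.1717
  t8: +9.1127
  t9: +5.9011
  t10: +2.3969
  t11: +4.0949
  t12: +3.6837
  t13: +5.9024
  t14: +4.0782
  t15: +1.4246
  t16: +7.2350
  t17: +4.9756
  t18: +1.3784
  t19: +6.9925
  t20: +7.0939
  t21: +17.2556
  t22: +23.3882
  t23: +9.8326
  t24: +3.1928
  t25: +13.3200
  t26: +14.9097
  t27: +7.6771
  t28: +2.7326
  t29: +5.4376
  t30: +2.8123
  t31: +4.1285
  t32: +1.9240
  t33: +19.8773
  t34: +38.5601
Σ = +286.4508 → |volume| = 286.45

Directed edges: 102 total, each appears once with its reverse present → watertight.


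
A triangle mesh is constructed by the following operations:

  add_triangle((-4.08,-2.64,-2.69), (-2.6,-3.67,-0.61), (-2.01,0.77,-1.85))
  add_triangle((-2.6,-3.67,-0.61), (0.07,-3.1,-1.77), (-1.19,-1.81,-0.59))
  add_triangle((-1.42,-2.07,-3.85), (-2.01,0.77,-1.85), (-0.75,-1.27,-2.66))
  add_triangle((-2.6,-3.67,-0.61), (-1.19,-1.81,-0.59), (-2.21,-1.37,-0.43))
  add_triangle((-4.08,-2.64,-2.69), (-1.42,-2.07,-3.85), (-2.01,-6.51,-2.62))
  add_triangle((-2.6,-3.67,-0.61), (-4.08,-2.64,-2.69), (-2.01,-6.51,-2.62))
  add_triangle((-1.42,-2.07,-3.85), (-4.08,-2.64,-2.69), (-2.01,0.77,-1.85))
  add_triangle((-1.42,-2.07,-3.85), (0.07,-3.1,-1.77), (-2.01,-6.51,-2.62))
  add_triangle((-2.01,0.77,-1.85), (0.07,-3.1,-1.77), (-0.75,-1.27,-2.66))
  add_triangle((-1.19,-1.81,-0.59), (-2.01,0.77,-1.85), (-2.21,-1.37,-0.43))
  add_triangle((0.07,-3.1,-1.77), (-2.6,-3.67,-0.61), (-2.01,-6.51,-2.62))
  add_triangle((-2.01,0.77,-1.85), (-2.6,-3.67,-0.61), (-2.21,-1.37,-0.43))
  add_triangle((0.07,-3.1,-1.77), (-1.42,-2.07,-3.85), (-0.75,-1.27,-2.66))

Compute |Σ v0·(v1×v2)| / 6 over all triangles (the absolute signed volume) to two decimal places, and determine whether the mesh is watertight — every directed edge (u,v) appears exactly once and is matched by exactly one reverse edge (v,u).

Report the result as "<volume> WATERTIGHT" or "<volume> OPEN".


Per-triangle v0·(v1×v2)/6:
  t1: +0.8454
  t2: -0.3300
  t3: +0.3981
  t4: -0.2306
  t5: +9.3082
  t6: +5.6616
  t7: +4.5134
  t8: +3.8048
  t9: -1.0708
  t10: -0.8424
  t11: +0.1349
  t12: +1.1833
  t13: +0.3929
Σ = +23.7688 → |volume| = 23.77

Directed edges: 39 total; 3 unmatched, e.g. (0.07,-3.1,-1.77)→(-1.19,-1.81,-0.59) → open.

23.77 OPEN


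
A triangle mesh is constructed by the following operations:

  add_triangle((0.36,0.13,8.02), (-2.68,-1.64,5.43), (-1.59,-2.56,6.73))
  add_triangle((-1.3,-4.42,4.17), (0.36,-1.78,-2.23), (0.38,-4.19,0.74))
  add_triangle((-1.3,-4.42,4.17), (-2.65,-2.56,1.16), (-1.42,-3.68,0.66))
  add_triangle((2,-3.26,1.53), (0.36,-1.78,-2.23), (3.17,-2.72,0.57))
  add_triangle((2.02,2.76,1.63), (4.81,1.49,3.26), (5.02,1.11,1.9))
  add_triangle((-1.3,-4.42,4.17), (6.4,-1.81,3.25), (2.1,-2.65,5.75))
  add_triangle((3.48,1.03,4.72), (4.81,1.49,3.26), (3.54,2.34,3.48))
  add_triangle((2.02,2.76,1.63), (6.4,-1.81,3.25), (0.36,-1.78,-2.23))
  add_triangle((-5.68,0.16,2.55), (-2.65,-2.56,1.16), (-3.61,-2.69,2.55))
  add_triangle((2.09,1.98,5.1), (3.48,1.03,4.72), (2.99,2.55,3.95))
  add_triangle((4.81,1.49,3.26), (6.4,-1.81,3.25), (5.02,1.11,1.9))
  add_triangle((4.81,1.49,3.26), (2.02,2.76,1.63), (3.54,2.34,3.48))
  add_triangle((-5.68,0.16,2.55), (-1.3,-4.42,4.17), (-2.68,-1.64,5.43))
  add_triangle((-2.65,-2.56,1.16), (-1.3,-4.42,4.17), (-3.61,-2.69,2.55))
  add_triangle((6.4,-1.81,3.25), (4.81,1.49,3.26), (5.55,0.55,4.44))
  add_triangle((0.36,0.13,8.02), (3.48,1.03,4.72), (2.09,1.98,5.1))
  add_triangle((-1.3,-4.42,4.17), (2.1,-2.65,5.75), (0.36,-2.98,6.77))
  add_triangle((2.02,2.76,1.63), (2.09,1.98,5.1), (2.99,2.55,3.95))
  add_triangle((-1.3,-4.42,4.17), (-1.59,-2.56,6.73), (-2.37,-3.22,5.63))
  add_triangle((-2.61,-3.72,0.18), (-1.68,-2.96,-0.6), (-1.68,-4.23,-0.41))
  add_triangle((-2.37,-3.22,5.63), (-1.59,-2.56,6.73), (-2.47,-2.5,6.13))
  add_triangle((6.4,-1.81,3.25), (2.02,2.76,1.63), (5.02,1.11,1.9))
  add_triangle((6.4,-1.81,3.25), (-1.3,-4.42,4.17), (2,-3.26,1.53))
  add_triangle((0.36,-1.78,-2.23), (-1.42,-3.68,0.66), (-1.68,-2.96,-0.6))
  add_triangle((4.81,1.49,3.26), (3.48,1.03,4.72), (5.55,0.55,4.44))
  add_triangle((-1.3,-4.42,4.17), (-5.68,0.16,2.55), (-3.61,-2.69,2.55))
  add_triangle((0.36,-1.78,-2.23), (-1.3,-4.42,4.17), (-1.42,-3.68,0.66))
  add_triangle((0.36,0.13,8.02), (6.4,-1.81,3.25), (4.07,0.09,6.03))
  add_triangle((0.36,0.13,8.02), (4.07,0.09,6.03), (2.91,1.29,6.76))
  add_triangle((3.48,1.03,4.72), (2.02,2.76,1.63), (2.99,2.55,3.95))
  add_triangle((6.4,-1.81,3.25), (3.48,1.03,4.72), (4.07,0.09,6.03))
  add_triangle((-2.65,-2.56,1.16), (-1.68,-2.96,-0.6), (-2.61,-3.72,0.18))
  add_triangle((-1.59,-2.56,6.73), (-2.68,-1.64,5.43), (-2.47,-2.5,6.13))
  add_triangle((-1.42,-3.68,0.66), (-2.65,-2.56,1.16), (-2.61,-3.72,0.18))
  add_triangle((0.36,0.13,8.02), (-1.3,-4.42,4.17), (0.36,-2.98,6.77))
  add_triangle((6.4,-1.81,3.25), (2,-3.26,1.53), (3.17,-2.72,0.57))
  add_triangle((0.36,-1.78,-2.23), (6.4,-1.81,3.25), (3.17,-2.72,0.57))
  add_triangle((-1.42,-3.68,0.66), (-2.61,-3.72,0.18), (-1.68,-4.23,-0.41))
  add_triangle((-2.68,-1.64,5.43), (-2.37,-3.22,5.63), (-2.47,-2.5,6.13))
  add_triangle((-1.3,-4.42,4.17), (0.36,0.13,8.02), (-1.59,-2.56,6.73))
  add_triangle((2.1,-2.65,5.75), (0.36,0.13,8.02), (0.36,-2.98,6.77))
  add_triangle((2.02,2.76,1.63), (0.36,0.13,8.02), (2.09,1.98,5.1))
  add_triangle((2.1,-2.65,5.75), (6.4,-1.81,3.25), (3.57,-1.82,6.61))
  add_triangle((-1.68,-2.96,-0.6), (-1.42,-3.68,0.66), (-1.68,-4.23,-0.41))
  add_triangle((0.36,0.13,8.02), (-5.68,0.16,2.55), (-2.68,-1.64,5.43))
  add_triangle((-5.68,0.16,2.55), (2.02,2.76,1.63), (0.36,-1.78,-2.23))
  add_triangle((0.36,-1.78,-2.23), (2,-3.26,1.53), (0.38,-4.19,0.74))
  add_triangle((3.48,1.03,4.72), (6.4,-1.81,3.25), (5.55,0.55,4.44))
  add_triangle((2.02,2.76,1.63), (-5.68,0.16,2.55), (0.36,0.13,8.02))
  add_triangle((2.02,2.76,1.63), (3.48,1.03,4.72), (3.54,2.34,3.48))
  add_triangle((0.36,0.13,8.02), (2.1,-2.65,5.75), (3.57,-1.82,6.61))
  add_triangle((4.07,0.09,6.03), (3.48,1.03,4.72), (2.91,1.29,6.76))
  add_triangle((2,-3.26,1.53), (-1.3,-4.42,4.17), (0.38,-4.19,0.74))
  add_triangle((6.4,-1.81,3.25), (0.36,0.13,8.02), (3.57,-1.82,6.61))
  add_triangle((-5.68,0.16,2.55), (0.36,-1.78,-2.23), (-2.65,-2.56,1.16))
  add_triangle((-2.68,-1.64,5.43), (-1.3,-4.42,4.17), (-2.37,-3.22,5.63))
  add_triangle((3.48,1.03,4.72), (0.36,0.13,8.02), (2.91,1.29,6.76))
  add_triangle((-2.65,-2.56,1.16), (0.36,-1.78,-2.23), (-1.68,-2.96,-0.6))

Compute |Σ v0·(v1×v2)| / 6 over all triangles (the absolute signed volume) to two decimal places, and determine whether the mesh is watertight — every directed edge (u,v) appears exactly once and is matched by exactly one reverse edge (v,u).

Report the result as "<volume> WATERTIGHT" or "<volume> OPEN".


Per-triangle v0·(v1×v2)/6:
  t1: +6.0607
  t2: +2.5521
  t3: +3.6174
  t4: +2.7815
  t5: +2.4773
  t6: +13.3250
  t7: +2.3954
  t8: +7.4920
  t9: +2.3963
  t10: +2.2709
  t11: +4.1796
  t12: +1.5890
  t13: +12.0084
  t14: +2.6235
  t15: +3.0822
  t16: +5.9164
  t17: +5.4365
  t18: +1.3113
  t19: +2.9245
  t20: +0.4422
  t21: +1.0397
  t22: -3.9373
  t23: +11.2550
  t24: +1.5670
  t25: +2.1873
  t26: +5.5574
  t27: +2.8025
  t28: +9.3948
  t29: +6.0217
  t30: +0.9395
  t31: +4.6059
  t32: +0.1386
  t33: +0.7513
  t34: +1.0016
  t35: +6.4786
  t36: +3.9888
  t37: +2.8318
  t38: +0.8276
  t39: +0.5240
  t40: +6.0438
  t41: +7.4012
  t42: +1.8628
  t43: +6.4724
  t44: -0.3524
  t45: +13.8477
  t46: +1.2652
  t47: +3.1606
  t48: +3.1920
  t49: +21.4811
  t50: +0.8253
  t51: +7.2577
  t52: +1.9454
  t53: +5.1675
  t54: +7.9605
  t55: +5.1091
  t56: +0.1264
  t57: -1.8345
  t58: -0.0311
Σ = +233.7587 → |volume| = 233.76

Directed edges: 174 total, each appears once with its reverse present → watertight.

233.76 WATERTIGHT


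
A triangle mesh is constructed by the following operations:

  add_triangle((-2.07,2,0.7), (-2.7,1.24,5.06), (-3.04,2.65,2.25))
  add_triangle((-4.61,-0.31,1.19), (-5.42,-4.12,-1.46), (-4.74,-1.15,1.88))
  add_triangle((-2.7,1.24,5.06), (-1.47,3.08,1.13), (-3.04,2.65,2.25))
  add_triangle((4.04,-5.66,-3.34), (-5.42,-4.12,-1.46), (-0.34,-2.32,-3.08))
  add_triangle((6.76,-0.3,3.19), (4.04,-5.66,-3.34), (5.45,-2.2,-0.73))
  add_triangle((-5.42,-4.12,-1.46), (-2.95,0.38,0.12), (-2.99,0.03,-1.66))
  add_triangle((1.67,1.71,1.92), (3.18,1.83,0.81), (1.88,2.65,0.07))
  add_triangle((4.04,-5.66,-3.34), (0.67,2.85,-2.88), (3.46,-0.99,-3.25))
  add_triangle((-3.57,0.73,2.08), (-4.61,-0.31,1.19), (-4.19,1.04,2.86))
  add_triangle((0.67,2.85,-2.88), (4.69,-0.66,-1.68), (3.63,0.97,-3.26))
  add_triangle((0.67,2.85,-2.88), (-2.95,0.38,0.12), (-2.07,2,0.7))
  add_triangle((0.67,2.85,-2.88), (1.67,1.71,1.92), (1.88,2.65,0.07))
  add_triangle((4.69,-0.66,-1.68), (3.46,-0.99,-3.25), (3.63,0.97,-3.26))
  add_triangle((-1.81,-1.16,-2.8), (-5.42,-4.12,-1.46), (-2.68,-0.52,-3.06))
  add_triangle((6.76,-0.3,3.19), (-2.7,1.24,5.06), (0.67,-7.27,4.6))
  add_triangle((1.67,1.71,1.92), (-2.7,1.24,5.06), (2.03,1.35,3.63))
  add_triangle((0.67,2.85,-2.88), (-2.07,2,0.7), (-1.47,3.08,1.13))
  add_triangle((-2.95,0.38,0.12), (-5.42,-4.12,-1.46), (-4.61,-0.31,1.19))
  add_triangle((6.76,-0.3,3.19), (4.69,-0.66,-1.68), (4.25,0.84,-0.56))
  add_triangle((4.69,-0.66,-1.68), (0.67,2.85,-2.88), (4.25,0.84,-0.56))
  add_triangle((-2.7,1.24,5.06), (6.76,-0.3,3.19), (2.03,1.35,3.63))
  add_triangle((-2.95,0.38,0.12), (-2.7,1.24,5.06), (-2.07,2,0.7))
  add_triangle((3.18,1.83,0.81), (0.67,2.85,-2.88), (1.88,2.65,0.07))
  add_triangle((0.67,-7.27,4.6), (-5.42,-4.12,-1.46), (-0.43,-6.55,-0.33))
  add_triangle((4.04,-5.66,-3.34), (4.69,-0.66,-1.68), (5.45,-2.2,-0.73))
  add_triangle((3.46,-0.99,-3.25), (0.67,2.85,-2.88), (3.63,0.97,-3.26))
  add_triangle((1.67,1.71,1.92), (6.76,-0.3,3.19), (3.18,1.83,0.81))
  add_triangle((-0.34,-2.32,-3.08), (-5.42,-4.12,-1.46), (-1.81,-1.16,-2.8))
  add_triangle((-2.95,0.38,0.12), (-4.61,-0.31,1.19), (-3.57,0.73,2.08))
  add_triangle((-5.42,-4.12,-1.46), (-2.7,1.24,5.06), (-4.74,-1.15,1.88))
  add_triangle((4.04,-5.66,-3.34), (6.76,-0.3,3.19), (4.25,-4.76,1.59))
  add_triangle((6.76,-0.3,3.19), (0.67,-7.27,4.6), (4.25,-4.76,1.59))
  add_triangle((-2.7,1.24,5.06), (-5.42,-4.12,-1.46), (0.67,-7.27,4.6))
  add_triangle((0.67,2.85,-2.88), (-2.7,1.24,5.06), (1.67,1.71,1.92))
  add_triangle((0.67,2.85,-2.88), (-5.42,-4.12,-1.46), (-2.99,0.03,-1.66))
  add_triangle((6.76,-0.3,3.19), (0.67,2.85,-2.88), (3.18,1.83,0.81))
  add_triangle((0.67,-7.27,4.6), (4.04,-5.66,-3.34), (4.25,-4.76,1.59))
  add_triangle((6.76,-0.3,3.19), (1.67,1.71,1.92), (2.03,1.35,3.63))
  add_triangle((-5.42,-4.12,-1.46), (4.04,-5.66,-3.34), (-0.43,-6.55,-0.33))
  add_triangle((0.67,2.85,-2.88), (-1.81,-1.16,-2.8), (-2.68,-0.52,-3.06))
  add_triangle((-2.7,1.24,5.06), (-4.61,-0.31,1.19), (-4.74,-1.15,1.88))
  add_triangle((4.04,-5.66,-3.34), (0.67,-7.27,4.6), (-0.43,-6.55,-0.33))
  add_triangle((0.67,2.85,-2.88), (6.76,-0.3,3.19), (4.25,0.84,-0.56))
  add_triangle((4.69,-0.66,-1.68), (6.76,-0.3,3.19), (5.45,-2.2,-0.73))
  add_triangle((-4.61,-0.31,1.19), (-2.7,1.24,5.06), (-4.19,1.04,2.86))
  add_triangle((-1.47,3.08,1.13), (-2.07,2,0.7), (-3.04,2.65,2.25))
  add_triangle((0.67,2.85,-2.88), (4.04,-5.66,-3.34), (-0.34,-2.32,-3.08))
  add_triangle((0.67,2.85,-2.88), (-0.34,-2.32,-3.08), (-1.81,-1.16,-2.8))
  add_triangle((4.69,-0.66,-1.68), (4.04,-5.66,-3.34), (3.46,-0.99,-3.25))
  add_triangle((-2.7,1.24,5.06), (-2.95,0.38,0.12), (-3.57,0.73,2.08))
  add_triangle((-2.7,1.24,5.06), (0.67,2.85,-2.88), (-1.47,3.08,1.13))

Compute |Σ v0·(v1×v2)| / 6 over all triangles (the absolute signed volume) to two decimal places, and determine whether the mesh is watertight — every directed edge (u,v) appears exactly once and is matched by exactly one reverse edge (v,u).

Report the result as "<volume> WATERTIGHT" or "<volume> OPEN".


Per-triangle v0·(v1×v2)/6:
  t1: +0.1661
  t2: +3.7202
  t3: +2.8137
  t4: +15.3230
  t5: +8.8140
  t6: +3.9271
  t7: +1.4045
  t8: +5.0480
  t9: +0.1490
  t10: +1.4543
  t11: +3.3202
  t12: +0.5231
  t13: +3.0980
  t14: +2.7133
  t15: +57.0762
  t16: +3.1004
  t17: +2.2830
  t18: +3.1216
  t19: +5.8179
  t20: +5.1825
  t21: +6.9048
  t22: +3.9486
  t23: +2.0014
  t24: +26.3497
  t25: +6.9846
  t26: +2.8695
  t27: +3.9020
  t28: +4.8891
  t29: +0.9929
  t30: +3.4357
  t31: +24.4555
  t32: +25.4534
  t33: +53.8134
  t34: +8.9860
  t35: +4.5596
  t36: +4.8573
  t37: +25.9015
  t38: +3.5345
  t39: +23.2046
  t40: +2.2078
  t41: +3.5036
  t42: +27.7434
  t43: +4.6199
  t44: +6.9080
  t45: +2.4884
  t46: +0.7624
  t47: +12.9540
  t48: +4.3486
  t49: +7.2575
  t50: +0.1913
  t51: +0.5510
Σ = +439.6361 → |volume| = 439.64

Directed edges: 153 total; 9 unmatched, e.g. (-2.95,0.38,0.12)→(-2.99,0.03,-1.66) → open.

439.64 OPEN


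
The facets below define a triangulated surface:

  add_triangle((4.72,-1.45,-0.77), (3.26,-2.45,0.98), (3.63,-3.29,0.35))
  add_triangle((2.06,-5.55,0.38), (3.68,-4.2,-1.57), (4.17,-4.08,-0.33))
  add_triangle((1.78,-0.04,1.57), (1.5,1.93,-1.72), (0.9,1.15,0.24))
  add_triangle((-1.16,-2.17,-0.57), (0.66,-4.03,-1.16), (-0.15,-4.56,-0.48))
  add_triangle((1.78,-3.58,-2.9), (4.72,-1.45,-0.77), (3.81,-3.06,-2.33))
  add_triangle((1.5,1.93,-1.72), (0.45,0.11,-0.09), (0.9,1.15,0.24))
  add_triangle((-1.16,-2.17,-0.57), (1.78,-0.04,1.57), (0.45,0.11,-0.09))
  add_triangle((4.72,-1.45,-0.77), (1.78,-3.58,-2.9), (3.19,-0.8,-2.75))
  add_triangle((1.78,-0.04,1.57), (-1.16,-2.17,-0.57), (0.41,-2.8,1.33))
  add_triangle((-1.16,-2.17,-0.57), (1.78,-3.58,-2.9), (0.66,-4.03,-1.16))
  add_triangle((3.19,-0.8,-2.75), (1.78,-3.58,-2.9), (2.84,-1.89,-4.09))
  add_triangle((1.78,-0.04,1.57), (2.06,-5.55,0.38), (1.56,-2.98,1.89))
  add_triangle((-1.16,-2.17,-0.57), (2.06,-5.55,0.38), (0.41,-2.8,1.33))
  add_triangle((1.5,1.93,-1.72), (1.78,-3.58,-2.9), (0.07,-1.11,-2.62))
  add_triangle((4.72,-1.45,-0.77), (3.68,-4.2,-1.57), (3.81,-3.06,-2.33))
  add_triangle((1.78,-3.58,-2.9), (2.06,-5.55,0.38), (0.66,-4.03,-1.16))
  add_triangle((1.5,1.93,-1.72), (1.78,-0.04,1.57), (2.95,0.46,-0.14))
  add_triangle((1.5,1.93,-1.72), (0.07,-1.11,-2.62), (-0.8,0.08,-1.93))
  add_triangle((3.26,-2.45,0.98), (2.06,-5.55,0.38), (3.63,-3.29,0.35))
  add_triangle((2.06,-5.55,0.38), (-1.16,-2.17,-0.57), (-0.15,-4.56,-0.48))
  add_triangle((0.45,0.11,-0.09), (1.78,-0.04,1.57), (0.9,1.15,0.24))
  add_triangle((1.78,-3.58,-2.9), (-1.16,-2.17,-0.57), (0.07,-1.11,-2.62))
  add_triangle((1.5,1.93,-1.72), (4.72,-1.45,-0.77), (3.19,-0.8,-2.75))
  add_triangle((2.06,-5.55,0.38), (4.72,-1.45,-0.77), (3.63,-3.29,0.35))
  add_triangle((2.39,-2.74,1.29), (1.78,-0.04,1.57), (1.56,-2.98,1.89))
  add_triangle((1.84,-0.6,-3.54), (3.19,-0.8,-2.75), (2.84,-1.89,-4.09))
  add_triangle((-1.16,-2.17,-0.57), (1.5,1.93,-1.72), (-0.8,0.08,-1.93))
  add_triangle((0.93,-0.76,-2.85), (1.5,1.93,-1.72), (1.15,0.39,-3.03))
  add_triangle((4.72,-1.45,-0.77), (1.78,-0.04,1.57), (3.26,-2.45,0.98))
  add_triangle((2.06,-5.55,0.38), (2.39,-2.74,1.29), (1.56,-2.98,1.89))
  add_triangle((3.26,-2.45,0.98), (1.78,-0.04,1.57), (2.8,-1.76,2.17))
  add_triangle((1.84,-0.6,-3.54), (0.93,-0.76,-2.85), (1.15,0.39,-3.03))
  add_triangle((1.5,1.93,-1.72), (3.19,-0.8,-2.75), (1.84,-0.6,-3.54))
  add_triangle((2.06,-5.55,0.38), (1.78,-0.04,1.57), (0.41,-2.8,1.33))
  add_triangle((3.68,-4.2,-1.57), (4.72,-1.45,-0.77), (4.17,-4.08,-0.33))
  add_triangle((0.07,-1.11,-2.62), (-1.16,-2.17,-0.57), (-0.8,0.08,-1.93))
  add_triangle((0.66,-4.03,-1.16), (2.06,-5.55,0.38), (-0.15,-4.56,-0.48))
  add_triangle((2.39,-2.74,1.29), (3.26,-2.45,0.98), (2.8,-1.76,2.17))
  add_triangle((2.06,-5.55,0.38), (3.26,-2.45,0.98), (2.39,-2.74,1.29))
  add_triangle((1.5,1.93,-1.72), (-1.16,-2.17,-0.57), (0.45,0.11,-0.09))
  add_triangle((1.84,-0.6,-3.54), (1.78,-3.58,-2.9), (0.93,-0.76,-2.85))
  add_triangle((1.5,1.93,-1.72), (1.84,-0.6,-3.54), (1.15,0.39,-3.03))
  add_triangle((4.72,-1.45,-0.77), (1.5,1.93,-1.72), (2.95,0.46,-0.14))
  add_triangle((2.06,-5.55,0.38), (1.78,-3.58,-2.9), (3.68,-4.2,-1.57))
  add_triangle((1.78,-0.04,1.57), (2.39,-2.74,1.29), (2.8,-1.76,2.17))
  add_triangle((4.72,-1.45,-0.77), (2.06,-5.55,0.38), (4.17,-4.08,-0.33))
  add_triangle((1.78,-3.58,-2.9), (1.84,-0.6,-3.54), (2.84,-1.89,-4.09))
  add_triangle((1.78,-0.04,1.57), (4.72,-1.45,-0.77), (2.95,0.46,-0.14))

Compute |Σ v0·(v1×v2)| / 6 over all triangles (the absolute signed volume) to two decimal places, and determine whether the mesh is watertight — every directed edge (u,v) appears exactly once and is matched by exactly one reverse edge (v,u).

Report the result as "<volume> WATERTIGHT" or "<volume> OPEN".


Per-triangle v0·(v1×v2)/6:
  t1: +1.5129
  t2: +3.3675
  t3: +0.7338
  t4: +0.8145
  t5: -0.1975
  t6: -0.1483
  t7: -0.3011
  t8: +5.6895
  t9: -0.2557
  t10: +1.8591
  t11: +1.8801
  t12: -2.0947
  t13: +2.4877
  t14: +3.4695
  t15: +2.6840
  t16: +3.0309
  t17: +1.1223
  t18: +1.5586
  t19: +1.5386
  t20: +0.2156
  t21: -0.1493
  t22: +2.6404
  t23: +3.9845
  t24: +2.4194
  t25: +1.1243
  t26: +1.1025
  t27: -1.0092
  t28: -0.3512
  t29: +2.7227
  t30: +1.6783
  t31: +0.7430
  t32: +0.3634
  t33: +2.4270
  t34: +2.7708
  t35: +2.9808
  t36: +1.1778
  t37: +1.8348
  t38: +0.7881
  t39: +1.3654
  t40: -0.2949
  t41: +1.0492
  t42: +0.8800
  t43: +2.2274
  t44: +5.3954
  t45: -0.1730
  t46: +0.2217
  t47: +1.1088
  t48: +1.8635
Σ = +69.8589 → |volume| = 69.86

Directed edges: 144 total; 6 unmatched, e.g. (3.81,-3.06,-2.33)→(1.78,-3.58,-2.9) → open.

69.86 OPEN


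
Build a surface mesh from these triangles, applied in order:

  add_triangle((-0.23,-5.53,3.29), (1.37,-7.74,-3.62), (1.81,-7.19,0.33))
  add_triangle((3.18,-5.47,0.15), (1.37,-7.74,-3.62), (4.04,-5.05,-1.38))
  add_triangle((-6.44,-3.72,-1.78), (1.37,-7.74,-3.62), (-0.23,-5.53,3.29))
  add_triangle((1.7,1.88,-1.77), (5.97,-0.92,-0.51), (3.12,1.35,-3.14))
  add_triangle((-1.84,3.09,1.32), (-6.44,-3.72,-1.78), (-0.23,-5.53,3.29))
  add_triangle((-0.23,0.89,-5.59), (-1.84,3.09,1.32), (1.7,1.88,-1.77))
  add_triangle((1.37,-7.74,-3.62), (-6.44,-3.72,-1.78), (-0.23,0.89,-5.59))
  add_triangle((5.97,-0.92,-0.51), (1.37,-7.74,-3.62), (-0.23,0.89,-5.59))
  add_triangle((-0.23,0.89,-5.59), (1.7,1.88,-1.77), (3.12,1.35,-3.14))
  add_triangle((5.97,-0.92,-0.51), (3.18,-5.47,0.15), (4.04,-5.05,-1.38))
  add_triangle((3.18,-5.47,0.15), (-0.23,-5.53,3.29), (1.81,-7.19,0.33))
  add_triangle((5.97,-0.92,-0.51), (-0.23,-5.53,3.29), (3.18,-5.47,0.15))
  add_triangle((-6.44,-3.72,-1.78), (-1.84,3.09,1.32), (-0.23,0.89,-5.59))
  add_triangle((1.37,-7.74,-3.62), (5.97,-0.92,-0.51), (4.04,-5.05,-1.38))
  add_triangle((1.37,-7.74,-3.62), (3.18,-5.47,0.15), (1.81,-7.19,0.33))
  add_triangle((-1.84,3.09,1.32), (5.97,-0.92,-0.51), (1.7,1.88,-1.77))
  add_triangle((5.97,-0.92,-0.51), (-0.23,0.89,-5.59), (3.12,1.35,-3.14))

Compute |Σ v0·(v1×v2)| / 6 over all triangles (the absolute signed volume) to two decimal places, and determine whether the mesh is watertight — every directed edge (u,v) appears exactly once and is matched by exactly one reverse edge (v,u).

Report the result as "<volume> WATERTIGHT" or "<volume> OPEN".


297.29 OPEN

Per-triangle v0·(v1×v2)/6:
  t1: +9.8318
  t2: +8.1902
  t3: +53.8727
  t4: +3.1644
  t5: +25.5410
  t6: +8.2714
  t7: +54.9955
  t8: +45.0017
  t9: +3.4339
  t10: +6.9854
  t11: +6.3635
  t12: +13.8698
  t13: +26.6410
  t14: +7.6791
  t15: +8.6589
  t16: +7.0153
  t17: +7.7756
Σ = +297.2912 → |volume| = 297.29

Directed edges: 51 total; 3 unmatched, e.g. (-0.23,-5.53,3.29)→(-1.84,3.09,1.32) → open.


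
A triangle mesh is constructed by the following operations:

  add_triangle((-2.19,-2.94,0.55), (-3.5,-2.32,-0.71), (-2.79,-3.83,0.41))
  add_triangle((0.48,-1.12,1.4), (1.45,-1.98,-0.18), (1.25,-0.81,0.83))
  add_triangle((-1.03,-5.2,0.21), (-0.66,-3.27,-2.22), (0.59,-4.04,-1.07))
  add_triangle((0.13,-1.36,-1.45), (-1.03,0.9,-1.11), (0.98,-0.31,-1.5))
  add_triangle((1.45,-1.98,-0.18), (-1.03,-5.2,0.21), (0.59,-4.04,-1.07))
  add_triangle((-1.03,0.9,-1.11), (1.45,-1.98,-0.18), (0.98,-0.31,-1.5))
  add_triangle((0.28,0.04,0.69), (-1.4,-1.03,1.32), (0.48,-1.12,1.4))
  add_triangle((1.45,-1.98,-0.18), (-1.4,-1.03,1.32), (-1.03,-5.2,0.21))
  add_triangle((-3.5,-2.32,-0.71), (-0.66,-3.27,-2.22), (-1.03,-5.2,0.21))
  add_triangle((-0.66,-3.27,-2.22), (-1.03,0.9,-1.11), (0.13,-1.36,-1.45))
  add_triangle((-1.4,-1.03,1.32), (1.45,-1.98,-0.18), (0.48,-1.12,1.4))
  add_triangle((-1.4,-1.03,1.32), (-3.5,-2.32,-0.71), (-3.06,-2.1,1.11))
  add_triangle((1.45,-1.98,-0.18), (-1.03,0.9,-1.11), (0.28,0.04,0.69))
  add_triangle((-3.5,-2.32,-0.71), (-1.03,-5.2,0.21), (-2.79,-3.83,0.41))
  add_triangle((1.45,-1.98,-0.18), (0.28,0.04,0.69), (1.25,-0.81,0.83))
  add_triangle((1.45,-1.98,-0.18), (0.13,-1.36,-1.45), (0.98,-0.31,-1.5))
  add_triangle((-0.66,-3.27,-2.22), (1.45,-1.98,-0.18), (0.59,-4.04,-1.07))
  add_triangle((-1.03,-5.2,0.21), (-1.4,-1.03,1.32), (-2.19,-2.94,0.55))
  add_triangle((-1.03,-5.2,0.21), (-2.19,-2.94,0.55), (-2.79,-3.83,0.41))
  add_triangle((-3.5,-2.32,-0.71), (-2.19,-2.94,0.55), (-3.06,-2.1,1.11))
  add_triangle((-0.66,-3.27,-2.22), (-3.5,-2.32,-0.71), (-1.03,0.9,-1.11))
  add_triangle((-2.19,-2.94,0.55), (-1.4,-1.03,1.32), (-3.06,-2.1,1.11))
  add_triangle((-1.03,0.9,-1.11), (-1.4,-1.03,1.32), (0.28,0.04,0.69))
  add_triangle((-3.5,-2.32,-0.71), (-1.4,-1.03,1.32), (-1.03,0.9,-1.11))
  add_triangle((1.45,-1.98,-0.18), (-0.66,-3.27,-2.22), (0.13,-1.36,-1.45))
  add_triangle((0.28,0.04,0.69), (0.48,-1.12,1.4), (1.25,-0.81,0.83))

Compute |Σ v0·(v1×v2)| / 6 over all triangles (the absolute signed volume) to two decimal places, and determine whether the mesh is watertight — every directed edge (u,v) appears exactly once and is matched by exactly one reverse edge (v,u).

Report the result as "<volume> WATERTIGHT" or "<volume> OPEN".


28.74 WATERTIGHT

Per-triangle v0·(v1×v2)/6:
  t1: +0.3014
  t2: +0.4270
  t3: +2.8470
  t4: +0.6960
  t5: +1.6556
  t6: -0.4763
  t7: +0.2562
  t8: +1.7716
  t9: +6.1893
  t10: +0.7272
  t11: +0.9090
  t12: -0.0359
  t13: +0.0376
  t14: +2.0877
  t15: -0.0565
  t16: +0.7502
  t17: +0.7945
  t18: +1.3342
  t19: +0.4035
  t20: +1.4611
  t21: +3.4149
  t22: +0.6039
  t23: +0.2884
  t24: +1.4273
  t25: +0.7876
  t26: +0.1348
Σ = +28.7371 → |volume| = 28.74

Directed edges: 78 total, each appears once with its reverse present → watertight.


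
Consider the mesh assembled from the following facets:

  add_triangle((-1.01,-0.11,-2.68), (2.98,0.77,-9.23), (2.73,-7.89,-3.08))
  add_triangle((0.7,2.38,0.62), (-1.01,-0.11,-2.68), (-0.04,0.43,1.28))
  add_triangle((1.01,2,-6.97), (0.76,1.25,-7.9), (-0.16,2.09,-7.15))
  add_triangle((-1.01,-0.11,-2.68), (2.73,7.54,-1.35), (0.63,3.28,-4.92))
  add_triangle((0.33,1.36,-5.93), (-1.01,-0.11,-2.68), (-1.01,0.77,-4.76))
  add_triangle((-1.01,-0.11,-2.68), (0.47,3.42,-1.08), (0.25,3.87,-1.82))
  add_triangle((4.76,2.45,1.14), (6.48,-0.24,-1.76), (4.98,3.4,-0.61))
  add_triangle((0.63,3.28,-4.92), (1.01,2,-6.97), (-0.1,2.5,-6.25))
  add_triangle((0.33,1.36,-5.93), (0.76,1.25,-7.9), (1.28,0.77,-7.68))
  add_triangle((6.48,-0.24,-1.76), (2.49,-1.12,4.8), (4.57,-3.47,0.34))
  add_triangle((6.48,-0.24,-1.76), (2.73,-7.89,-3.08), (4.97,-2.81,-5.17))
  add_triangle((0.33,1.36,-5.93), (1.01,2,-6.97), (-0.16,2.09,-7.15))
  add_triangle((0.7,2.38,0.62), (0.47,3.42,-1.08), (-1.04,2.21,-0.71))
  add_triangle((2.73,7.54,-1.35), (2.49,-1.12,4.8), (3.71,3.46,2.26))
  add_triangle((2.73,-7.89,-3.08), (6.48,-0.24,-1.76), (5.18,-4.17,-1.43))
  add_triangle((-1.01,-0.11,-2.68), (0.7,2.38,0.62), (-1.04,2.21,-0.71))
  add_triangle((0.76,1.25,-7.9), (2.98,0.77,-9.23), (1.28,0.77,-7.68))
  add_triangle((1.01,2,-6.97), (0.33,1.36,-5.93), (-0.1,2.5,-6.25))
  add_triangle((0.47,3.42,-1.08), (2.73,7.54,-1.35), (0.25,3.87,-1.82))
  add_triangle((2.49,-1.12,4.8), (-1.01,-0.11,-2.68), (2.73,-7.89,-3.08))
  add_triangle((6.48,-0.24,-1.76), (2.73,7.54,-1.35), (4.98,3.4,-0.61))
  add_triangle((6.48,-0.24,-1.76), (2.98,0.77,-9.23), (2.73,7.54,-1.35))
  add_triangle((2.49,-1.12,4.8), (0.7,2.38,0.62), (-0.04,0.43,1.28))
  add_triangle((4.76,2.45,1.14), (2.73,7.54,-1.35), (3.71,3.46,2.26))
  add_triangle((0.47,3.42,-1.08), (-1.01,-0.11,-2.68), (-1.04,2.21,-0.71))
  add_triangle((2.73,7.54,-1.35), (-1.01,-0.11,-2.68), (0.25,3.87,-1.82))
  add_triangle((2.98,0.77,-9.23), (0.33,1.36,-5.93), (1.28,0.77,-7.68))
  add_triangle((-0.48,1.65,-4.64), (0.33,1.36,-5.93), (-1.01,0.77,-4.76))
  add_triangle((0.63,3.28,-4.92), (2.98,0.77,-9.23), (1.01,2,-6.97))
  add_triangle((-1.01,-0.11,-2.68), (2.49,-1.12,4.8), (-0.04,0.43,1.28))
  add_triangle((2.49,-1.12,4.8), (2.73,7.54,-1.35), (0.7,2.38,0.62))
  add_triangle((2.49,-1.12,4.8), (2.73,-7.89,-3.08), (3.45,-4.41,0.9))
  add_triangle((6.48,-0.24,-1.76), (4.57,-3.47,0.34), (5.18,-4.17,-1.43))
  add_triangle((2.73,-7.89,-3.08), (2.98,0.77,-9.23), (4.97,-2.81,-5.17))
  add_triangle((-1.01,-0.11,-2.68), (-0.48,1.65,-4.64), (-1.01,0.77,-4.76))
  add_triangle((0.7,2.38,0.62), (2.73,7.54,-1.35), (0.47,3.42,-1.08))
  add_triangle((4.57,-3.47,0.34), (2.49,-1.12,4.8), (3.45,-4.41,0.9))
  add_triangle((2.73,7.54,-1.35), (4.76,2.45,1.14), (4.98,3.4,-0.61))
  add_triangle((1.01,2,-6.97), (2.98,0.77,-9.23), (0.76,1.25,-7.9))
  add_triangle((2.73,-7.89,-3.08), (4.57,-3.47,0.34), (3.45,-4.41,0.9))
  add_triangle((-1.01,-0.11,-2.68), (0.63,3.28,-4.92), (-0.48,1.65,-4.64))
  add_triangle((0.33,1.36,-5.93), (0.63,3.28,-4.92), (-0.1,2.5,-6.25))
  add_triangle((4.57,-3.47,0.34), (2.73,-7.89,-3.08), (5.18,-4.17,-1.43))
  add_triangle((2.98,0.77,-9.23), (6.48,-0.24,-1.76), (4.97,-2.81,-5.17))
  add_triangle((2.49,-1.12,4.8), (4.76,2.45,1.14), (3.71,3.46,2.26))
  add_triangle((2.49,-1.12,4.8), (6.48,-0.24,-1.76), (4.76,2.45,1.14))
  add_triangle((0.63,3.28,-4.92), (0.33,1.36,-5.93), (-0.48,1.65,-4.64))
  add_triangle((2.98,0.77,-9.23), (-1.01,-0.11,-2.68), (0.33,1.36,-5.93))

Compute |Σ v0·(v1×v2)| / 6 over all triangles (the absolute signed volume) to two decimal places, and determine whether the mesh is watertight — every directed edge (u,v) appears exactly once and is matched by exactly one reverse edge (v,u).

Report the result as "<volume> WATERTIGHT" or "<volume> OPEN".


Per-triangle v0·(v1×v2)/6:
  t1: +24.3928
  t2: +0.6280
  t3: +1.4300
  t4: +3.3907
  t5: +0.5445
  t6: -0.0971
  t7: +7.3117
  t8: +2.1145
  t9: -0.1595
  t10: +17.7667
  t11: +25.5028
  t12: -0.4982
  t13: +1.0479
  t14: +3.7252
  t15: +9.8530
  t16: -1.2788
  t17: +0.7343
  t18: +0.8335
  t19: +0.4116
  t20: -0.0729
  t21: +8.4839
  t22: +68.9117
  t23: +1.6425
  t24: +9.1397
  t25: +2.0724
  t26: +2.5315
  t27: -1.2816
  t28: +0.9729
  t29: +3.3837
  t30: +0.1925
  t31: +4.7413
  t32: +6.0033
  t33: +6.8759
  t34: +32.7141
  t35: +0.0974
  t36: +1.1050
  t37: +6.6708
  t38: +7.4435
  t39: +2.7798
  t40: +7.3276
  t41: -0.0691
  t42: -1.3278
  t43: +7.4512
  t44: +27.5130
  t45: +7.7836
  t46: +18.2334
  t47: +1.7761
  t48: +3.3093
Σ = +334.0587 → |volume| = 334.06

Directed edges: 144 total; 6 unmatched, e.g. (0.76,1.25,-7.9)→(-0.16,2.09,-7.15) → open.

334.06 OPEN


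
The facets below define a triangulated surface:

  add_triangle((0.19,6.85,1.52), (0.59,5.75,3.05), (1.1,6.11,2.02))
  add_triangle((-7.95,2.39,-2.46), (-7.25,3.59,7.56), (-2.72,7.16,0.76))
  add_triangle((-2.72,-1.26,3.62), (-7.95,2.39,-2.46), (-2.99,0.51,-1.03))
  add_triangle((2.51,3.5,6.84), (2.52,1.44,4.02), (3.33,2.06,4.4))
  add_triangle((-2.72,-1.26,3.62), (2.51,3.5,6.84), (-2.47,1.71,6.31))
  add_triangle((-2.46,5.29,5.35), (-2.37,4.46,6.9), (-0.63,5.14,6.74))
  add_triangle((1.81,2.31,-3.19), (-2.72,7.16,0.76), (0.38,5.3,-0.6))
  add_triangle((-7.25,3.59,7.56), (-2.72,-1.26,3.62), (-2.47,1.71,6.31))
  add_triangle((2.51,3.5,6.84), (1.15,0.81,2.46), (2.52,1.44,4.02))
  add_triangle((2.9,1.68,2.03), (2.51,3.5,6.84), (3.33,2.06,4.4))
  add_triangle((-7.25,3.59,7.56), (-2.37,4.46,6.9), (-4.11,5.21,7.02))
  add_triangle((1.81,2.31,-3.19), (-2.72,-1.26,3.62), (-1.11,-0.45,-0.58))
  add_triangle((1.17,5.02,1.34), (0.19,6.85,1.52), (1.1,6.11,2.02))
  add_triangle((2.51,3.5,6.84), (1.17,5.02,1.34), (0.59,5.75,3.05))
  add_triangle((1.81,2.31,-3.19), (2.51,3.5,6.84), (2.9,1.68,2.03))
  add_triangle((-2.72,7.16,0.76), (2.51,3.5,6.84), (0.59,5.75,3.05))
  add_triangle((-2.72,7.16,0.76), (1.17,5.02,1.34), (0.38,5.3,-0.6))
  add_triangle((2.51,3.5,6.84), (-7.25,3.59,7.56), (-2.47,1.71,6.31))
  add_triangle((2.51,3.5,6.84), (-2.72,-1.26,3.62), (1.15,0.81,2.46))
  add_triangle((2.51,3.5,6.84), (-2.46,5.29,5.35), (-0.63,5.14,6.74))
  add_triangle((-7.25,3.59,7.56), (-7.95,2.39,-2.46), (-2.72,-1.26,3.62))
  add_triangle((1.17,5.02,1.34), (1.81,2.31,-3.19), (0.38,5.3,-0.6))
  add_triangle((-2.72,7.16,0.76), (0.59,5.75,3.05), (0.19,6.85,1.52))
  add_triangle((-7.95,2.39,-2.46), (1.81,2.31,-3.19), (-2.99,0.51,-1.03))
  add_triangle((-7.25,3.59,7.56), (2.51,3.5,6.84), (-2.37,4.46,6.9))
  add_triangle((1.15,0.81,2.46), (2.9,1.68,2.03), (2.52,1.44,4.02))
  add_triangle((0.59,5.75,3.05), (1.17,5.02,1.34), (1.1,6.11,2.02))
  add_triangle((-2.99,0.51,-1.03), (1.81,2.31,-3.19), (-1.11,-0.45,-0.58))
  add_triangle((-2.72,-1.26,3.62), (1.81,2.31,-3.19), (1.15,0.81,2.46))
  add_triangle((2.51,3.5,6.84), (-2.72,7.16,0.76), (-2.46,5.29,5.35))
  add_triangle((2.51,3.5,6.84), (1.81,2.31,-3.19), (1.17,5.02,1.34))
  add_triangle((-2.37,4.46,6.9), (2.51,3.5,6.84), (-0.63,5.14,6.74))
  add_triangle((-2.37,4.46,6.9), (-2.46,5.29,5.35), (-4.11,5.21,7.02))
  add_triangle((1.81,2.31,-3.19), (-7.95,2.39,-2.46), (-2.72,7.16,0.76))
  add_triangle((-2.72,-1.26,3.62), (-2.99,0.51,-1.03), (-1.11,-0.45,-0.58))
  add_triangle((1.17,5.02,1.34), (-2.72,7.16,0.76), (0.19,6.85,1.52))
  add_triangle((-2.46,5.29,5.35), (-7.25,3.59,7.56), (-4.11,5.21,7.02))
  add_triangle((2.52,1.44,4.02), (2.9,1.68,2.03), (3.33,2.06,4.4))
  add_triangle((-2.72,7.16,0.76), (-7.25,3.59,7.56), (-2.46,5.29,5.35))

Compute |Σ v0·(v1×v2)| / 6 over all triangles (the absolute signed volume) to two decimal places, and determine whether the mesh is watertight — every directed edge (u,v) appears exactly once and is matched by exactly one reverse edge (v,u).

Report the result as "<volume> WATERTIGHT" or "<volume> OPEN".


Per-triangle v0·(v1×v2)/6:
  t1: +1.5582
  t2: +79.3899
  t3: +2.5874
  t4: +0.9785
  t5: +9.9698
  t6: +4.1106
  t7: +6.0829
  t8: +12.2243
  t9: +0.3606
  t10: +1.7244
  t11: +6.1315
  t12: -1.3497
  t13: +0.5415
  t14: +5.8543
  t15: +7.5065
  t16: +10.2371
  t17: +6.5742
  t18: +15.8373
  t19: +2.9485
  t20: +0.5022
  t21: +35.3265
  t22: +4.8674
  t23: +5.5040
  t24: +2.3286
  t25: +12.1755
  t26: -0.1727
  t27: +0.1666
  t28: +1.4729
  t29: -2.7603
  t30: +25.4171
  t31: +11.6792
  t32: +6.1631
  t33: +3.0975
  t34: +37.5709
  t35: +1.6216
  t36: +0.2220
  t37: +2.7698
  t38: +0.1626
  t39: +29.7769
Σ = +351.1594 → |volume| = 351.16

Directed edges: 117 total; 3 unmatched, e.g. (2.9,1.68,2.03)→(1.81,2.31,-3.19) → open.

351.16 OPEN


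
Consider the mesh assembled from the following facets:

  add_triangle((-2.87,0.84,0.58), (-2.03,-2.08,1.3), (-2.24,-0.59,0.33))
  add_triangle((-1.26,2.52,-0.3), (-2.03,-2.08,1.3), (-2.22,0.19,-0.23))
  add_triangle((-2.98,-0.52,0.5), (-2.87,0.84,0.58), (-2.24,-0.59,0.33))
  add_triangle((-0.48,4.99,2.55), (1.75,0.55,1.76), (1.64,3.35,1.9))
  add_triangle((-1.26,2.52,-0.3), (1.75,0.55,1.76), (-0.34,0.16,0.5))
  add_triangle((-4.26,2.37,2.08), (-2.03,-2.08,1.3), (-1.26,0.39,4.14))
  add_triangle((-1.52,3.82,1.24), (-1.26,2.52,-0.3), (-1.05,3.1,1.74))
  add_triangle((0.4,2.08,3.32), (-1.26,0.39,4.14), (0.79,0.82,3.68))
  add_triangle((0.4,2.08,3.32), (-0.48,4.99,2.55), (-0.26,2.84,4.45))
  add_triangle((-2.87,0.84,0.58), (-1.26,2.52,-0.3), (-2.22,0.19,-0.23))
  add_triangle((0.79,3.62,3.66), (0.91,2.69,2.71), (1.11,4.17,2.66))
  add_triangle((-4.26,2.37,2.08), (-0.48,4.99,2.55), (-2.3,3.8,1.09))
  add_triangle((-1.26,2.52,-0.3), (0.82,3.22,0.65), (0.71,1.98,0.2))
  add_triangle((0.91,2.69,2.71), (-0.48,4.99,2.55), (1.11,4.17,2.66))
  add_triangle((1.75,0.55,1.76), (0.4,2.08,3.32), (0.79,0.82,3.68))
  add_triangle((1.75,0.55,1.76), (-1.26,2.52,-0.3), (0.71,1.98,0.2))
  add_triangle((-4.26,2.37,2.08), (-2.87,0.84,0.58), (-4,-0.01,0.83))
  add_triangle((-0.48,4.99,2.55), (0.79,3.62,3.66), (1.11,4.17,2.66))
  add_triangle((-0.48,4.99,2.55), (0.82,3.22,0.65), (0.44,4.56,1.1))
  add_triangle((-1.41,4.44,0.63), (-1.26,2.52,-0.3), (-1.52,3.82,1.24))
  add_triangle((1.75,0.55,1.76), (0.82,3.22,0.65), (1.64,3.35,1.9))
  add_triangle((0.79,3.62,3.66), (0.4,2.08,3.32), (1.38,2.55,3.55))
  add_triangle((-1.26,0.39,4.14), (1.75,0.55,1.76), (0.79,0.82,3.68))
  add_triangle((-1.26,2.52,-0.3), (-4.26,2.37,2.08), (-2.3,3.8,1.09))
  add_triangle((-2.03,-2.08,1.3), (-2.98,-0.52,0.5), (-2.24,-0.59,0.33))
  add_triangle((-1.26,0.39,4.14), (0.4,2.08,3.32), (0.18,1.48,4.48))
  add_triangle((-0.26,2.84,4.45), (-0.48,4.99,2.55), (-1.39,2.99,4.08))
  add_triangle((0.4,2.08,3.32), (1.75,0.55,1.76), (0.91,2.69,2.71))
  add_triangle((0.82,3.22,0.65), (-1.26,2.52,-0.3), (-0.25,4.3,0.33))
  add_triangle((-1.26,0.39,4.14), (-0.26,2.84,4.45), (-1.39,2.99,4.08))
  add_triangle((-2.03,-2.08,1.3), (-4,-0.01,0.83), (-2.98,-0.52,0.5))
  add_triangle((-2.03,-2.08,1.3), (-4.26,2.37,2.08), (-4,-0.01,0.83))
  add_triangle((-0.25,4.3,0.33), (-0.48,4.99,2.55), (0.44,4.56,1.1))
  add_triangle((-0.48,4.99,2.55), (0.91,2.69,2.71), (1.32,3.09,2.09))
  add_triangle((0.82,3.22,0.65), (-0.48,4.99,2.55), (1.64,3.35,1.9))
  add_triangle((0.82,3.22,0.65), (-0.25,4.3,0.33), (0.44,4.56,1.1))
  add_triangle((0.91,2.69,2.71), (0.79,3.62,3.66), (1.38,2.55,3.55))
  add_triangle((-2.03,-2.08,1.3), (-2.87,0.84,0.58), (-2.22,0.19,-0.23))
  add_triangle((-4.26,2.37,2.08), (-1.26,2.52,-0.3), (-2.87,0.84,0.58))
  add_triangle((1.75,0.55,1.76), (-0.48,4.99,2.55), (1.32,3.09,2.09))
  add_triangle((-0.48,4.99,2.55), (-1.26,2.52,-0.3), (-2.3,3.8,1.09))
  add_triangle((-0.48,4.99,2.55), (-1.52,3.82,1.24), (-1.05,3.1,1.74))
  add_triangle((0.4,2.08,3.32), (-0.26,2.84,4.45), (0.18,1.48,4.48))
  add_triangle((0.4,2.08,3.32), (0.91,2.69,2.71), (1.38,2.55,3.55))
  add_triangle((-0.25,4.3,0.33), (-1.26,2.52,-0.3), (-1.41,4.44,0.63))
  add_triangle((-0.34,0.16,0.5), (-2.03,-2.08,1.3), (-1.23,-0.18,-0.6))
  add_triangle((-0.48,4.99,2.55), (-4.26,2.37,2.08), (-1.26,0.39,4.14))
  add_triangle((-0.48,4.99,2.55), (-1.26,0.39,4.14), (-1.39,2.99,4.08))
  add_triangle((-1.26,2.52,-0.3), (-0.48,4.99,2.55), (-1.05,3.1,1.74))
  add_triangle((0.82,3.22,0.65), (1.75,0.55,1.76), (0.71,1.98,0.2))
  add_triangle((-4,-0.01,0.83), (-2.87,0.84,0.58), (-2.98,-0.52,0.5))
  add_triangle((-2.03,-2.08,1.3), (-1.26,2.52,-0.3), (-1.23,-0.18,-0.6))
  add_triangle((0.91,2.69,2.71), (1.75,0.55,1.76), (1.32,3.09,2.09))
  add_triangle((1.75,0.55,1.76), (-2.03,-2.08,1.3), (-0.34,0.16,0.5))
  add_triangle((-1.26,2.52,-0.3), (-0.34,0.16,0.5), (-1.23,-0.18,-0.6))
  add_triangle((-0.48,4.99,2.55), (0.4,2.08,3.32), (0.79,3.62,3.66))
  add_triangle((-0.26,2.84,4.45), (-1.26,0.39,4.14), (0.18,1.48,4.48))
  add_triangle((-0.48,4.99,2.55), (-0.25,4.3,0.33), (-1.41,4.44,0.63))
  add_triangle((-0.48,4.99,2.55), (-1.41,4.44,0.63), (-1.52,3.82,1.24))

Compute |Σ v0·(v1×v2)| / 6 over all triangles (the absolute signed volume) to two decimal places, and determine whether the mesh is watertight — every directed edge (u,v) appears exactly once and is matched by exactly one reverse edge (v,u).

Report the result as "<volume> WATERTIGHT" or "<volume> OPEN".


57.38 OPEN

Per-triangle v0·(v1×v2)/6:
  t1: -0.6871
  t2: -1.2066
  t3: +0.0208
  t4: +2.1315
  t5: -0.6408
  t6: +7.9636
  t7: -0.0104
  t8: +1.8684
  t9: +1.4718
  t10: +0.8203
  t11: +0.3020
  t12: +4.2545
  t13: +0.2931
  t14: -1.1640
  t15: +1.1582
  t16: -0.9328
  t17: +0.7001
  t18: +1.7740
  t19: +0.4285
  t20: +0.3868
  t21: +0.3610
  t22: +0.6363
  t23: +0.2402
  t24: +1.5951
  t25: +0.1342
  t26: -0.8525
  t27: +2.7772
  t28: +1.0228
  t29: +0.0346
  t30: +2.2152
  t31: +0.4640
  t32: +3.0492
  t33: +1.1971
  t34: +1.2994
  t35: +1.8013
  t36: +0.3378
  t37: +0.1942
  t38: +1.0637
  t39: +1.5524
  t40: -1.2231
  t41: +1.8335
  t42: +0.5946
  t43: +0.5948
  t44: -0.4176
  t45: +0.6381
  t46: -0.3418
  t47: +12.3310
  t48: -1.0182
  t49: -1.1246
  t50: +0.3546
  t51: +0.0721
  t52: +1.3847
  t53: +0.8658
  t54: -0.6142
  t55: -0.3556
  t56: +1.2332
  t57: +1.7793
  t58: +1.7495
  t59: +0.9889
Σ = +57.3803 → |volume| = 57.38

Directed edges: 177 total; 3 unmatched, e.g. (-2.03,-2.08,1.3)→(-1.26,0.39,4.14) → open.
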